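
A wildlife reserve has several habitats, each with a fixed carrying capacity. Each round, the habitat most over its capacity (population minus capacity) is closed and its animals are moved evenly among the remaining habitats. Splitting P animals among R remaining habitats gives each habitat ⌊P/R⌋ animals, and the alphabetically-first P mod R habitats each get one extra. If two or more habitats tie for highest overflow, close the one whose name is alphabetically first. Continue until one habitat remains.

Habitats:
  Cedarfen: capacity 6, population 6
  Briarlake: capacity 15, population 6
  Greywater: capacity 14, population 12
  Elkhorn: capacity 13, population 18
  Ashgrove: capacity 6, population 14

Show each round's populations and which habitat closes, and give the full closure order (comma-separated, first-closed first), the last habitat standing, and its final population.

Round 1: Ashgrove=14 Briarlake=6 Cedarfen=6 Elkhorn=18 Greywater=12 → close Ashgrove (overflow 8)
  14÷4 = 3 each, +1 to first 2
Round 2: Briarlake=10 Cedarfen=10 Elkhorn=21 Greywater=15 → close Elkhorn (overflow 8)
  21÷3 = 7 each, +1 to first 0
Round 3: Briarlake=17 Cedarfen=17 Greywater=22 → close Cedarfen (overflow 11)
  17÷2 = 8 each, +1 to first 1
Round 4: Briarlake=26 Greywater=30 → close Greywater (overflow 16)
  30÷1 = 30 each, +1 to first 0

Closure order: Ashgrove, Elkhorn, Cedarfen, Greywater
Last habitat: Briarlake with 56 animals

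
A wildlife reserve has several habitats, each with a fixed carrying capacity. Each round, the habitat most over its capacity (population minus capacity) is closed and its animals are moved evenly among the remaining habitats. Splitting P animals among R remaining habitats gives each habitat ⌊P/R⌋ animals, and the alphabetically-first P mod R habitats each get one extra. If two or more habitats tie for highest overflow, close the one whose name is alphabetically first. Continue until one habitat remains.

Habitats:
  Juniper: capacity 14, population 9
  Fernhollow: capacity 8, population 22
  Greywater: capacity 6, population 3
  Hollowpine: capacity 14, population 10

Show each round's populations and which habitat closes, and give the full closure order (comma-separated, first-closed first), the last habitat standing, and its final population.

Round 1: Fernhollow=22 Greywater=3 Hollowpine=10 Juniper=9 → close Fernhollow (overflow 14)
  22÷3 = 7 each, +1 to first 1
Round 2: Greywater=11 Hollowpine=17 Juniper=16 → close Greywater (overflow 5)
  11÷2 = 5 each, +1 to first 1
Round 3: Hollowpine=23 Juniper=21 → close Hollowpine (overflow 9)
  23÷1 = 23 each, +1 to first 0

Closure order: Fernhollow, Greywater, Hollowpine
Last habitat: Juniper with 44 animals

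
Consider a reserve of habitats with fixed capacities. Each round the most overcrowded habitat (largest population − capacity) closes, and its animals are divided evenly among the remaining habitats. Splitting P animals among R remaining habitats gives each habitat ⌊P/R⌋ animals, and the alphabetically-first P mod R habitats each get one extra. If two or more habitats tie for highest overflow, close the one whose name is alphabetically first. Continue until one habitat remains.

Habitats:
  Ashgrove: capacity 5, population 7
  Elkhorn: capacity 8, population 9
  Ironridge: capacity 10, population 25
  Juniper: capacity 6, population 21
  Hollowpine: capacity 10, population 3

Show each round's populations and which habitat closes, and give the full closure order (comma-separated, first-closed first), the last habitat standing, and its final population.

Round 1: Ashgrove=7 Elkhorn=9 Hollowpine=3 Ironridge=25 Juniper=21 → close Ironridge (overflow 15)
  25÷4 = 6 each, +1 to first 1
Round 2: Ashgrove=14 Elkhorn=15 Hollowpine=9 Juniper=27 → close Juniper (overflow 21)
  27÷3 = 9 each, +1 to first 0
Round 3: Ashgrove=23 Elkhorn=24 Hollowpine=18 → close Ashgrove (overflow 18)
  23÷2 = 11 each, +1 to first 1
Round 4: Elkhorn=36 Hollowpine=29 → close Elkhorn (overflow 28)
  36÷1 = 36 each, +1 to first 0

Closure order: Ironridge, Juniper, Ashgrove, Elkhorn
Last habitat: Hollowpine with 65 animals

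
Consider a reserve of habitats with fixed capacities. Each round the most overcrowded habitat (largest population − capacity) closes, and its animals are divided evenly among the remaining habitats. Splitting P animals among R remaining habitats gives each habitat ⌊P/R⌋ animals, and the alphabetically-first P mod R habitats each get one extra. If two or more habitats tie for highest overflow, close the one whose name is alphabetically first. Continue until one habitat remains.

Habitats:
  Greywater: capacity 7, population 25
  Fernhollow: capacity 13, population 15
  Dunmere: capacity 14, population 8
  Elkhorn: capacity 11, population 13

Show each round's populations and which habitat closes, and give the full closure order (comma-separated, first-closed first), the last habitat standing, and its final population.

Round 1: Dunmere=8 Elkhorn=13 Fernhollow=15 Greywater=25 → close Greywater (overflow 18)
  25÷3 = 8 each, +1 to first 1
Round 2: Dunmere=17 Elkhorn=21 Fernhollow=23 → close Elkhorn (overflow 10)
  21÷2 = 10 each, +1 to first 1
Round 3: Dunmere=28 Fernhollow=33 → close Fernhollow (overflow 20)
  33÷1 = 33 each, +1 to first 0

Closure order: Greywater, Elkhorn, Fernhollow
Last habitat: Dunmere with 61 animals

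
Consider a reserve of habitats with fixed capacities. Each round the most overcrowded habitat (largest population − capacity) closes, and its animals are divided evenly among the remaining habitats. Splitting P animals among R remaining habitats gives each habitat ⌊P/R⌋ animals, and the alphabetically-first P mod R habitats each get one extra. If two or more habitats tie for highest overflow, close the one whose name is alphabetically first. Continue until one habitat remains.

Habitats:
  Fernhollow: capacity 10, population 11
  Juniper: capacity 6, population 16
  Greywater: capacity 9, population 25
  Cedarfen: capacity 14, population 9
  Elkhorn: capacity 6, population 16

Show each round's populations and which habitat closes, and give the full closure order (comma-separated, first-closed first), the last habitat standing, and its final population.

Closure order: Greywater, Elkhorn, Juniper, Fernhollow
Last habitat: Cedarfen with 77 animals

Round 1: Cedarfen=9 Elkhorn=16 Fernhollow=11 Greywater=25 Juniper=16 → close Greywater (overflow 16)
  25÷4 = 6 each, +1 to first 1
Round 2: Cedarfen=16 Elkhorn=22 Fernhollow=17 Juniper=22 → close Elkhorn (overflow 16)
  22÷3 = 7 each, +1 to first 1
Round 3: Cedarfen=24 Fernhollow=24 Juniper=29 → close Juniper (overflow 23)
  29÷2 = 14 each, +1 to first 1
Round 4: Cedarfen=39 Fernhollow=38 → close Fernhollow (overflow 28)
  38÷1 = 38 each, +1 to first 0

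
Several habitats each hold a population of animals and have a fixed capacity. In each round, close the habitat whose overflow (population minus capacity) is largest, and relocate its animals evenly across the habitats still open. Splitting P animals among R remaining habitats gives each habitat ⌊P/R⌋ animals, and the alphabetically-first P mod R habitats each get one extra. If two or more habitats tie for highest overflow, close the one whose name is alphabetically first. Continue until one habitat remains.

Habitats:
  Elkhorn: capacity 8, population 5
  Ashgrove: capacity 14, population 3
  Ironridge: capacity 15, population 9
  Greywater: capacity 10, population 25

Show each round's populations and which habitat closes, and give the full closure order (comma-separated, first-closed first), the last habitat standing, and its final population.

Round 1: Ashgrove=3 Elkhorn=5 Greywater=25 Ironridge=9 → close Greywater (overflow 15)
  25÷3 = 8 each, +1 to first 1
Round 2: Ashgrove=12 Elkhorn=13 Ironridge=17 → close Elkhorn (overflow 5)
  13÷2 = 6 each, +1 to first 1
Round 3: Ashgrove=19 Ironridge=23 → close Ironridge (overflow 8)
  23÷1 = 23 each, +1 to first 0

Closure order: Greywater, Elkhorn, Ironridge
Last habitat: Ashgrove with 42 animals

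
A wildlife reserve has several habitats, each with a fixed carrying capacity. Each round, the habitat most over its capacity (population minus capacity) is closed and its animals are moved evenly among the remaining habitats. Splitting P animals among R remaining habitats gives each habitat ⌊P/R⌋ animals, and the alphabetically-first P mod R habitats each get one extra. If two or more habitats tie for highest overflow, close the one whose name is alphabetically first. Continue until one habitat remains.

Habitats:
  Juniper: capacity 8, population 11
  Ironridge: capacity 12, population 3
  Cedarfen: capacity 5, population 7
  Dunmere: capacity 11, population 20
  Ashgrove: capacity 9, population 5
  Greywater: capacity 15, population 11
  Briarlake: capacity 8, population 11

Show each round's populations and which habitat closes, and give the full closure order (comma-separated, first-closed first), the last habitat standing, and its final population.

Closure order: Dunmere, Briarlake, Juniper, Cedarfen, Ashgrove, Greywater
Last habitat: Ironridge with 68 animals

Round 1: Ashgrove=5 Briarlake=11 Cedarfen=7 Dunmere=20 Greywater=11 Ironridge=3 Juniper=11 → close Dunmere (overflow 9)
  20÷6 = 3 each, +1 to first 2
Round 2: Ashgrove=9 Briarlake=15 Cedarfen=10 Greywater=14 Ironridge=6 Juniper=14 → close Briarlake (overflow 7)
  15÷5 = 3 each, +1 to first 0
Round 3: Ashgrove=12 Cedarfen=13 Greywater=17 Ironridge=9 Juniper=17 → close Juniper (overflow 9)
  17÷4 = 4 each, +1 to first 1
Round 4: Ashgrove=17 Cedarfen=17 Greywater=21 Ironridge=13 → close Cedarfen (overflow 12)
  17÷3 = 5 each, +1 to first 2
Round 5: Ashgrove=23 Greywater=27 Ironridge=18 → close Ashgrove (overflow 14)
  23÷2 = 11 each, +1 to first 1
Round 6: Greywater=39 Ironridge=29 → close Greywater (overflow 24)
  39÷1 = 39 each, +1 to first 0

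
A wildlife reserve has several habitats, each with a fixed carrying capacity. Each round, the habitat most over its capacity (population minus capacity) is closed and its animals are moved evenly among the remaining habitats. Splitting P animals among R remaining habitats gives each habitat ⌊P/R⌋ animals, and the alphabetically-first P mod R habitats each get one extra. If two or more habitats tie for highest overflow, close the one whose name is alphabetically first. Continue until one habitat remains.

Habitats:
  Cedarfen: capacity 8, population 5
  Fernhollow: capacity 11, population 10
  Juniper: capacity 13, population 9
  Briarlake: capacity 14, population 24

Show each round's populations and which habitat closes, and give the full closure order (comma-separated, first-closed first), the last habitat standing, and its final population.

Closure order: Briarlake, Fernhollow, Cedarfen
Last habitat: Juniper with 48 animals

Round 1: Briarlake=24 Cedarfen=5 Fernhollow=10 Juniper=9 → close Briarlake (overflow 10)
  24÷3 = 8 each, +1 to first 0
Round 2: Cedarfen=13 Fernhollow=18 Juniper=17 → close Fernhollow (overflow 7)
  18÷2 = 9 each, +1 to first 0
Round 3: Cedarfen=22 Juniper=26 → close Cedarfen (overflow 14)
  22÷1 = 22 each, +1 to first 0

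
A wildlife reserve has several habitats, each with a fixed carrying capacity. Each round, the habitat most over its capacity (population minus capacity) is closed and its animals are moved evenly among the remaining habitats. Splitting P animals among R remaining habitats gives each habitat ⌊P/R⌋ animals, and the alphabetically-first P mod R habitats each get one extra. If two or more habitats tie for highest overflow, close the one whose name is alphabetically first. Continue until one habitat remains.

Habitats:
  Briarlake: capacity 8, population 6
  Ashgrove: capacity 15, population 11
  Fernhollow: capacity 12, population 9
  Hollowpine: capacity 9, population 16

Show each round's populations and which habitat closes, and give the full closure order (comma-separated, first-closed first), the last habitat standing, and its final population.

Closure order: Hollowpine, Briarlake, Ashgrove
Last habitat: Fernhollow with 42 animals

Round 1: Ashgrove=11 Briarlake=6 Fernhollow=9 Hollowpine=16 → close Hollowpine (overflow 7)
  16÷3 = 5 each, +1 to first 1
Round 2: Ashgrove=17 Briarlake=11 Fernhollow=14 → close Briarlake (overflow 3)
  11÷2 = 5 each, +1 to first 1
Round 3: Ashgrove=23 Fernhollow=19 → close Ashgrove (overflow 8)
  23÷1 = 23 each, +1 to first 0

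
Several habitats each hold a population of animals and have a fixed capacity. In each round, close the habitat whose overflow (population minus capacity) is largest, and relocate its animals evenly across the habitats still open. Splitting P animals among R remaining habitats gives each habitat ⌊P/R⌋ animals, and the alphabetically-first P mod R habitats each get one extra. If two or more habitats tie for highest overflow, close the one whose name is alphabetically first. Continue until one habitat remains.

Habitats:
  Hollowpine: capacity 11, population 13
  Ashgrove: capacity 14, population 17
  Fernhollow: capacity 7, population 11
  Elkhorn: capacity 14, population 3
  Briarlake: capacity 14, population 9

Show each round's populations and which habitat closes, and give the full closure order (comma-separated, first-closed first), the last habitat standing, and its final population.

Closure order: Fernhollow, Ashgrove, Hollowpine, Briarlake
Last habitat: Elkhorn with 53 animals

Round 1: Ashgrove=17 Briarlake=9 Elkhorn=3 Fernhollow=11 Hollowpine=13 → close Fernhollow (overflow 4)
  11÷4 = 2 each, +1 to first 3
Round 2: Ashgrove=20 Briarlake=12 Elkhorn=6 Hollowpine=15 → close Ashgrove (overflow 6)
  20÷3 = 6 each, +1 to first 2
Round 3: Briarlake=19 Elkhorn=13 Hollowpine=21 → close Hollowpine (overflow 10)
  21÷2 = 10 each, +1 to first 1
Round 4: Briarlake=30 Elkhorn=23 → close Briarlake (overflow 16)
  30÷1 = 30 each, +1 to first 0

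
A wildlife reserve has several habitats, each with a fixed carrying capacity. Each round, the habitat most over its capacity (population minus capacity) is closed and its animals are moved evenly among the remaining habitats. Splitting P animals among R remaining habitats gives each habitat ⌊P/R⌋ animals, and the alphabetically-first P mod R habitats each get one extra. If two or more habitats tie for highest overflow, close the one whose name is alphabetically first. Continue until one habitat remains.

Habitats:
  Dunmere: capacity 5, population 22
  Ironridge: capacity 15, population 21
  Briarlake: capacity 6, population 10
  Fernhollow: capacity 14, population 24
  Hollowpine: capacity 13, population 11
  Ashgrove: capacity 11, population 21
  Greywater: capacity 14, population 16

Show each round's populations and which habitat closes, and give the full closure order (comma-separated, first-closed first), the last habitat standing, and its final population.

Closure order: Dunmere, Ashgrove, Fernhollow, Briarlake, Ironridge, Greywater
Last habitat: Hollowpine with 125 animals

Round 1: Ashgrove=21 Briarlake=10 Dunmere=22 Fernhollow=24 Greywater=16 Hollowpine=11 Ironridge=21 → close Dunmere (overflow 17)
  22÷6 = 3 each, +1 to first 4
Round 2: Ashgrove=25 Briarlake=14 Fernhollow=28 Greywater=20 Hollowpine=14 Ironridge=24 → close Ashgrove (overflow 14)
  25÷5 = 5 each, +1 to first 0
Round 3: Briarlake=19 Fernhollow=33 Greywater=25 Hollowpine=19 Ironridge=29 → close Fernhollow (overflow 19)
  33÷4 = 8 each, +1 to first 1
Round 4: Briarlake=28 Greywater=33 Hollowpine=27 Ironridge=37 → close Briarlake (overflow 22)
  28÷3 = 9 each, +1 to first 1
Round 5: Greywater=43 Hollowpine=36 Ironridge=46 → close Ironridge (overflow 31)
  46÷2 = 23 each, +1 to first 0
Round 6: Greywater=66 Hollowpine=59 → close Greywater (overflow 52)
  66÷1 = 66 each, +1 to first 0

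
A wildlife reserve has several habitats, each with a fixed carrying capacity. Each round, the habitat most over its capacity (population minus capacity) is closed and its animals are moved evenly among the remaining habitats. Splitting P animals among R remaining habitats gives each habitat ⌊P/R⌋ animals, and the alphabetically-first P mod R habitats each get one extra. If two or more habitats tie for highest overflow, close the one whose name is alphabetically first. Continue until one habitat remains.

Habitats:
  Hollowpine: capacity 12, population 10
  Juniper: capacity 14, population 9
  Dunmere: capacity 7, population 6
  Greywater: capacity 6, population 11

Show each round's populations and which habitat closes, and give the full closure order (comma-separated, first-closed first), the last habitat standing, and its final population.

Round 1: Dunmere=6 Greywater=11 Hollowpine=10 Juniper=9 → close Greywater (overflow 5)
  11÷3 = 3 each, +1 to first 2
Round 2: Dunmere=10 Hollowpine=14 Juniper=12 → close Dunmere (overflow 3)
  10÷2 = 5 each, +1 to first 0
Round 3: Hollowpine=19 Juniper=17 → close Hollowpine (overflow 7)
  19÷1 = 19 each, +1 to first 0

Closure order: Greywater, Dunmere, Hollowpine
Last habitat: Juniper with 36 animals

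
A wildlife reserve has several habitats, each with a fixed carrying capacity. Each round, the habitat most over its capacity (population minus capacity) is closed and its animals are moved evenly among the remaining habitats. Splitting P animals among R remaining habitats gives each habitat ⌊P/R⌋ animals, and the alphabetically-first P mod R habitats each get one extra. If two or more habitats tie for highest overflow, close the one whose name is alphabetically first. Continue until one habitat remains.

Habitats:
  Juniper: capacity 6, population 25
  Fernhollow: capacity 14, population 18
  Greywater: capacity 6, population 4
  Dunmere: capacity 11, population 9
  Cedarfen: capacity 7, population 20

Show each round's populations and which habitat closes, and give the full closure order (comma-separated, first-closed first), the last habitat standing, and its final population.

Closure order: Juniper, Cedarfen, Fernhollow, Dunmere
Last habitat: Greywater with 76 animals

Round 1: Cedarfen=20 Dunmere=9 Fernhollow=18 Greywater=4 Juniper=25 → close Juniper (overflow 19)
  25÷4 = 6 each, +1 to first 1
Round 2: Cedarfen=27 Dunmere=15 Fernhollow=24 Greywater=10 → close Cedarfen (overflow 20)
  27÷3 = 9 each, +1 to first 0
Round 3: Dunmere=24 Fernhollow=33 Greywater=19 → close Fernhollow (overflow 19)
  33÷2 = 16 each, +1 to first 1
Round 4: Dunmere=41 Greywater=35 → close Dunmere (overflow 30)
  41÷1 = 41 each, +1 to first 0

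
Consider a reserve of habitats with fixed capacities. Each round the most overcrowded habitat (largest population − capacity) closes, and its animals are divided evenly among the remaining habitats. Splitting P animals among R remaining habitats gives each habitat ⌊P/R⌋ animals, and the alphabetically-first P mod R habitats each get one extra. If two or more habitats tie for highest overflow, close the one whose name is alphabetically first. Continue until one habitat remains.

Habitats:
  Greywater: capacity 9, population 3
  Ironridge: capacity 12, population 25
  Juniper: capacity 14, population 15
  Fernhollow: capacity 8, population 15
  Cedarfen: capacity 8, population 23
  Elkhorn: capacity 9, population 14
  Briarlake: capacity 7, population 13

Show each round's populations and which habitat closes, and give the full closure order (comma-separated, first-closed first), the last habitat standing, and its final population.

Round 1: Briarlake=13 Cedarfen=23 Elkhorn=14 Fernhollow=15 Greywater=3 Ironridge=25 Juniper=15 → close Cedarfen (overflow 15)
  23÷6 = 3 each, +1 to first 5
Round 2: Briarlake=17 Elkhorn=18 Fernhollow=19 Greywater=7 Ironridge=29 Juniper=18 → close Ironridge (overflow 17)
  29÷5 = 5 each, +1 to first 4
Round 3: Briarlake=23 Elkhorn=24 Fernhollow=25 Greywater=13 Juniper=23 → close Fernhollow (overflow 17)
  25÷4 = 6 each, +1 to first 1
Round 4: Briarlake=30 Elkhorn=30 Greywater=19 Juniper=29 → close Briarlake (overflow 23)
  30÷3 = 10 each, +1 to first 0
Round 5: Elkhorn=40 Greywater=29 Juniper=39 → close Elkhorn (overflow 31)
  40÷2 = 20 each, +1 to first 0
Round 6: Greywater=49 Juniper=59 → close Juniper (overflow 45)
  59÷1 = 59 each, +1 to first 0

Closure order: Cedarfen, Ironridge, Fernhollow, Briarlake, Elkhorn, Juniper
Last habitat: Greywater with 108 animals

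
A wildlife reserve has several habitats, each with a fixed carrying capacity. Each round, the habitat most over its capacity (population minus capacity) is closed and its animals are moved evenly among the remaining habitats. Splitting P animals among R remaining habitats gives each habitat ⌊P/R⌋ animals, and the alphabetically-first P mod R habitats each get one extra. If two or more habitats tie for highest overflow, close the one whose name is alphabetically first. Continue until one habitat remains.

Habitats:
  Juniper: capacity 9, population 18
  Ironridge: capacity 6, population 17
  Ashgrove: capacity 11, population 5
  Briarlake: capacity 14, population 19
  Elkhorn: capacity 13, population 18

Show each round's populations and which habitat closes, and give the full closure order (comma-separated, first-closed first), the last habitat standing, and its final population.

Closure order: Ironridge, Juniper, Briarlake, Elkhorn
Last habitat: Ashgrove with 77 animals

Round 1: Ashgrove=5 Briarlake=19 Elkhorn=18 Ironridge=17 Juniper=18 → close Ironridge (overflow 11)
  17÷4 = 4 each, +1 to first 1
Round 2: Ashgrove=10 Briarlake=23 Elkhorn=22 Juniper=22 → close Juniper (overflow 13)
  22÷3 = 7 each, +1 to first 1
Round 3: Ashgrove=18 Briarlake=30 Elkhorn=29 → close Briarlake (overflow 16)
  30÷2 = 15 each, +1 to first 0
Round 4: Ashgrove=33 Elkhorn=44 → close Elkhorn (overflow 31)
  44÷1 = 44 each, +1 to first 0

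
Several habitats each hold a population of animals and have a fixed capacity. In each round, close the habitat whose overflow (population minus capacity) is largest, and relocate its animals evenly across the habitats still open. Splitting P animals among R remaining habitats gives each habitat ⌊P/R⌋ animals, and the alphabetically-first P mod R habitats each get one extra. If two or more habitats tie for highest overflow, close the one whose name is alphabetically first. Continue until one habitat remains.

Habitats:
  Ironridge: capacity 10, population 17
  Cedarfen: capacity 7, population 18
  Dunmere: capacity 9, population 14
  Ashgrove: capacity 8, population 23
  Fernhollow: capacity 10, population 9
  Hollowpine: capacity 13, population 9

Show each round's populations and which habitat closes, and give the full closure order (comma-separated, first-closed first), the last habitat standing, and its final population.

Round 1: Ashgrove=23 Cedarfen=18 Dunmere=14 Fernhollow=9 Hollowpine=9 Ironridge=17 → close Ashgrove (overflow 15)
  23÷5 = 4 each, +1 to first 3
Round 2: Cedarfen=23 Dunmere=19 Fernhollow=14 Hollowpine=13 Ironridge=21 → close Cedarfen (overflow 16)
  23÷4 = 5 each, +1 to first 3
Round 3: Dunmere=25 Fernhollow=20 Hollowpine=19 Ironridge=26 → close Dunmere (overflow 16)
  25÷3 = 8 each, +1 to first 1
Round 4: Fernhollow=29 Hollowpine=27 Ironridge=34 → close Ironridge (overflow 24)
  34÷2 = 17 each, +1 to first 0
Round 5: Fernhollow=46 Hollowpine=44 → close Fernhollow (overflow 36)
  46÷1 = 46 each, +1 to first 0

Closure order: Ashgrove, Cedarfen, Dunmere, Ironridge, Fernhollow
Last habitat: Hollowpine with 90 animals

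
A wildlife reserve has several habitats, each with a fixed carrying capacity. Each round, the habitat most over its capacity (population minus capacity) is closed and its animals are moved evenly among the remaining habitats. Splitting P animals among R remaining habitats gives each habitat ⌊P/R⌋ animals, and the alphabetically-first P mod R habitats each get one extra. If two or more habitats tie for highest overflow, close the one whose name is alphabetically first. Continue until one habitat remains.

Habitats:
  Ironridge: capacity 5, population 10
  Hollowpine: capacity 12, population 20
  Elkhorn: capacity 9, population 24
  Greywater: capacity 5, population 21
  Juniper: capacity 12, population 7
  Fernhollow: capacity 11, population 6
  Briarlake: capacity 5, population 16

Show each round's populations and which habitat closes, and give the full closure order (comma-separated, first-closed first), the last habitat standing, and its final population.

Round 1: Briarlake=16 Elkhorn=24 Fernhollow=6 Greywater=21 Hollowpine=20 Ironridge=10 Juniper=7 → close Greywater (overflow 16)
  21÷6 = 3 each, +1 to first 3
Round 2: Briarlake=20 Elkhorn=28 Fernhollow=10 Hollowpine=23 Ironridge=13 Juniper=10 → close Elkhorn (overflow 19)
  28÷5 = 5 each, +1 to first 3
Round 3: Briarlake=26 Fernhollow=16 Hollowpine=29 Ironridge=18 Juniper=15 → close Briarlake (overflow 21)
  26÷4 = 6 each, +1 to first 2
Round 4: Fernhollow=23 Hollowpine=36 Ironridge=24 Juniper=21 → close Hollowpine (overflow 24)
  36÷3 = 12 each, +1 to first 0
Round 5: Fernhollow=35 Ironridge=36 Juniper=33 → close Ironridge (overflow 31)
  36÷2 = 18 each, +1 to first 0
Round 6: Fernhollow=53 Juniper=51 → close Fernhollow (overflow 42)
  53÷1 = 53 each, +1 to first 0

Closure order: Greywater, Elkhorn, Briarlake, Hollowpine, Ironridge, Fernhollow
Last habitat: Juniper with 104 animals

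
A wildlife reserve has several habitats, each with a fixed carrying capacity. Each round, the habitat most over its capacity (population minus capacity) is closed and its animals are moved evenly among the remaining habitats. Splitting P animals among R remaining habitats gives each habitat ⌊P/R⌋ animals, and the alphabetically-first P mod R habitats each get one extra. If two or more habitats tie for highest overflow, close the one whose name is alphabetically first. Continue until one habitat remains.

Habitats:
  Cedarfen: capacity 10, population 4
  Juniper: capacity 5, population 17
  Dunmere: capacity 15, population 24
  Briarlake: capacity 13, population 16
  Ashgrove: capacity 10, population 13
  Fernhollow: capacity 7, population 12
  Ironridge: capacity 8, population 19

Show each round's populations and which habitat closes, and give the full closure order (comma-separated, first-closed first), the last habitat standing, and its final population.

Closure order: Juniper, Ironridge, Dunmere, Ashgrove, Briarlake, Fernhollow
Last habitat: Cedarfen with 105 animals

Round 1: Ashgrove=13 Briarlake=16 Cedarfen=4 Dunmere=24 Fernhollow=12 Ironridge=19 Juniper=17 → close Juniper (overflow 12)
  17÷6 = 2 each, +1 to first 5
Round 2: Ashgrove=16 Briarlake=19 Cedarfen=7 Dunmere=27 Fernhollow=15 Ironridge=21 → close Ironridge (overflow 13)
  21÷5 = 4 each, +1 to first 1
Round 3: Ashgrove=21 Briarlake=23 Cedarfen=11 Dunmere=31 Fernhollow=19 → close Dunmere (overflow 16)
  31÷4 = 7 each, +1 to first 3
Round 4: Ashgrove=29 Briarlake=31 Cedarfen=19 Fernhollow=26 → close Ashgrove (overflow 19)
  29÷3 = 9 each, +1 to first 2
Round 5: Briarlake=41 Cedarfen=29 Fernhollow=35 → close Briarlake (overflow 28)
  41÷2 = 20 each, +1 to first 1
Round 6: Cedarfen=50 Fernhollow=55 → close Fernhollow (overflow 48)
  55÷1 = 55 each, +1 to first 0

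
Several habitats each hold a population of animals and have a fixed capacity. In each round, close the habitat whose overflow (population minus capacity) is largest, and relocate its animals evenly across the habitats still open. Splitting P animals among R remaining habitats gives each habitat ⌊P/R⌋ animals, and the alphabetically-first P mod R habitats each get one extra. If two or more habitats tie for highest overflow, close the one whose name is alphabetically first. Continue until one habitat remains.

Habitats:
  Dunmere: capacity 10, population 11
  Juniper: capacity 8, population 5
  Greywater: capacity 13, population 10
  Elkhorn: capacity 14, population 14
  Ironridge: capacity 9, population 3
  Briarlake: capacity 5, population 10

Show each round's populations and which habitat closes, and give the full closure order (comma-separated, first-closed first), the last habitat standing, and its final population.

Round 1: Briarlake=10 Dunmere=11 Elkhorn=14 Greywater=10 Ironridge=3 Juniper=5 → close Briarlake (overflow 5)
  10÷5 = 2 each, +1 to first 0
Round 2: Dunmere=13 Elkhorn=16 Greywater=12 Ironridge=5 Juniper=7 → close Dunmere (overflow 3)
  13÷4 = 3 each, +1 to first 1
Round 3: Elkhorn=20 Greywater=15 Ironridge=8 Juniper=10 → close Elkhorn (overflow 6)
  20÷3 = 6 each, +1 to first 2
Round 4: Greywater=22 Ironridge=15 Juniper=16 → close Greywater (overflow 9)
  22÷2 = 11 each, +1 to first 0
Round 5: Ironridge=26 Juniper=27 → close Juniper (overflow 19)
  27÷1 = 27 each, +1 to first 0

Closure order: Briarlake, Dunmere, Elkhorn, Greywater, Juniper
Last habitat: Ironridge with 53 animals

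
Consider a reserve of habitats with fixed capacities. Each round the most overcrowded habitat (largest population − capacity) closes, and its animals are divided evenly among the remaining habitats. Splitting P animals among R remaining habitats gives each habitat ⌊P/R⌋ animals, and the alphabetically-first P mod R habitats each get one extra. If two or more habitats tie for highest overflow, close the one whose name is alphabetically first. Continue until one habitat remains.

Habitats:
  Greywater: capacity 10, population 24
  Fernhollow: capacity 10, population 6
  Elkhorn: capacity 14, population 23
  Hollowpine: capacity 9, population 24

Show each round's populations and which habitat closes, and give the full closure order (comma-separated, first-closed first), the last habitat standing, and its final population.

Closure order: Hollowpine, Greywater, Elkhorn
Last habitat: Fernhollow with 77 animals

Round 1: Elkhorn=23 Fernhollow=6 Greywater=24 Hollowpine=24 → close Hollowpine (overflow 15)
  24÷3 = 8 each, +1 to first 0
Round 2: Elkhorn=31 Fernhollow=14 Greywater=32 → close Greywater (overflow 22)
  32÷2 = 16 each, +1 to first 0
Round 3: Elkhorn=47 Fernhollow=30 → close Elkhorn (overflow 33)
  47÷1 = 47 each, +1 to first 0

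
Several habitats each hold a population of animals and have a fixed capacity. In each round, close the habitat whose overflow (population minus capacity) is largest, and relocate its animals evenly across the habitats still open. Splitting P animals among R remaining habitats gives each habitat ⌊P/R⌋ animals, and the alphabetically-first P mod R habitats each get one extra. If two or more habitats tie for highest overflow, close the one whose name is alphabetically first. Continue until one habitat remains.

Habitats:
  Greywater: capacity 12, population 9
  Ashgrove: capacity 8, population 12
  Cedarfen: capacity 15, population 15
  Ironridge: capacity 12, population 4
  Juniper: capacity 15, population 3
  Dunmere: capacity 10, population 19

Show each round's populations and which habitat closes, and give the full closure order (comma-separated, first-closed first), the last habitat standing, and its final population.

Closure order: Dunmere, Ashgrove, Cedarfen, Greywater, Ironridge
Last habitat: Juniper with 62 animals

Round 1: Ashgrove=12 Cedarfen=15 Dunmere=19 Greywater=9 Ironridge=4 Juniper=3 → close Dunmere (overflow 9)
  19÷5 = 3 each, +1 to first 4
Round 2: Ashgrove=16 Cedarfen=19 Greywater=13 Ironridge=8 Juniper=6 → close Ashgrove (overflow 8)
  16÷4 = 4 each, +1 to first 0
Round 3: Cedarfen=23 Greywater=17 Ironridge=12 Juniper=10 → close Cedarfen (overflow 8)
  23÷3 = 7 each, +1 to first 2
Round 4: Greywater=25 Ironridge=20 Juniper=17 → close Greywater (overflow 13)
  25÷2 = 12 each, +1 to first 1
Round 5: Ironridge=33 Juniper=29 → close Ironridge (overflow 21)
  33÷1 = 33 each, +1 to first 0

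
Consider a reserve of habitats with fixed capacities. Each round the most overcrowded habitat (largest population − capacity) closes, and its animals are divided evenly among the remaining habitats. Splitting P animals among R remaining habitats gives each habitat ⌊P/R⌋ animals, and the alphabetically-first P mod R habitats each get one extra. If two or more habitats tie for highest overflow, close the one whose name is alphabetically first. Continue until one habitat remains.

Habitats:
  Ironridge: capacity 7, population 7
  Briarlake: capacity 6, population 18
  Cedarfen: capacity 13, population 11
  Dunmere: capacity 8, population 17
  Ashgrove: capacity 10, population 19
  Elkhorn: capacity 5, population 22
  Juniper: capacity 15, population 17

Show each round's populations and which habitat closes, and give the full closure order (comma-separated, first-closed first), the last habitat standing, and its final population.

Closure order: Elkhorn, Briarlake, Ashgrove, Dunmere, Juniper, Cedarfen
Last habitat: Ironridge with 111 animals

Round 1: Ashgrove=19 Briarlake=18 Cedarfen=11 Dunmere=17 Elkhorn=22 Ironridge=7 Juniper=17 → close Elkhorn (overflow 17)
  22÷6 = 3 each, +1 to first 4
Round 2: Ashgrove=23 Briarlake=22 Cedarfen=15 Dunmere=21 Ironridge=10 Juniper=20 → close Briarlake (overflow 16)
  22÷5 = 4 each, +1 to first 2
Round 3: Ashgrove=28 Cedarfen=20 Dunmere=25 Ironridge=14 Juniper=24 → close Ashgrove (overflow 18)
  28÷4 = 7 each, +1 to first 0
Round 4: Cedarfen=27 Dunmere=32 Ironridge=21 Juniper=31 → close Dunmere (overflow 24)
  32÷3 = 10 each, +1 to first 2
Round 5: Cedarfen=38 Ironridge=32 Juniper=41 → close Juniper (overflow 26)
  41÷2 = 20 each, +1 to first 1
Round 6: Cedarfen=59 Ironridge=52 → close Cedarfen (overflow 46)
  59÷1 = 59 each, +1 to first 0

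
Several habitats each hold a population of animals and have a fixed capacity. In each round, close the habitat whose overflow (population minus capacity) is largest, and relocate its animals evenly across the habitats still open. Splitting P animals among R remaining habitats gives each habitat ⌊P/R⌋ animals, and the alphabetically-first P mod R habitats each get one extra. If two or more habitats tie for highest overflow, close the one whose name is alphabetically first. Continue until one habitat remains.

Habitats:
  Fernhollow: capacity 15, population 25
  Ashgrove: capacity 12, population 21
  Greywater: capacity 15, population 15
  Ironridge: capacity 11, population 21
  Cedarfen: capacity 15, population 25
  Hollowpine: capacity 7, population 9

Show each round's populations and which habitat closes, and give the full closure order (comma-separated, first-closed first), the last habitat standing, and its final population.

Round 1: Ashgrove=21 Cedarfen=25 Fernhollow=25 Greywater=15 Hollowpine=9 Ironridge=21 → close Cedarfen (overflow 10)
  25÷5 = 5 each, +1 to first 0
Round 2: Ashgrove=26 Fernhollow=30 Greywater=20 Hollowpine=14 Ironridge=26 → close Fernhollow (overflow 15)
  30÷4 = 7 each, +1 to first 2
Round 3: Ashgrove=34 Greywater=28 Hollowpine=21 Ironridge=33 → close Ashgrove (overflow 22)
  34÷3 = 11 each, +1 to first 1
Round 4: Greywater=40 Hollowpine=32 Ironridge=44 → close Ironridge (overflow 33)
  44÷2 = 22 each, +1 to first 0
Round 5: Greywater=62 Hollowpine=54 → close Greywater (overflow 47)
  62÷1 = 62 each, +1 to first 0

Closure order: Cedarfen, Fernhollow, Ashgrove, Ironridge, Greywater
Last habitat: Hollowpine with 116 animals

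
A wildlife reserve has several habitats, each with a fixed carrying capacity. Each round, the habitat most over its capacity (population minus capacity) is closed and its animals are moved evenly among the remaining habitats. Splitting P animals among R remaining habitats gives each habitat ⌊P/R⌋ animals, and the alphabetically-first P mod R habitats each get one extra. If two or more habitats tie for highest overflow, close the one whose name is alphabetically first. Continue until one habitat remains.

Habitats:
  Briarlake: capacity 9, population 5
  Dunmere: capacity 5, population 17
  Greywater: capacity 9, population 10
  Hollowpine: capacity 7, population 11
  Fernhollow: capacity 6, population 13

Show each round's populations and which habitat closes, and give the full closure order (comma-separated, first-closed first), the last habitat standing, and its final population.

Round 1: Briarlake=5 Dunmere=17 Fernhollow=13 Greywater=10 Hollowpine=11 → close Dunmere (overflow 12)
  17÷4 = 4 each, +1 to first 1
Round 2: Briarlake=10 Fernhollow=17 Greywater=14 Hollowpine=15 → close Fernhollow (overflow 11)
  17÷3 = 5 each, +1 to first 2
Round 3: Briarlake=16 Greywater=20 Hollowpine=20 → close Hollowpine (overflow 13)
  20÷2 = 10 each, +1 to first 0
Round 4: Briarlake=26 Greywater=30 → close Greywater (overflow 21)
  30÷1 = 30 each, +1 to first 0

Closure order: Dunmere, Fernhollow, Hollowpine, Greywater
Last habitat: Briarlake with 56 animals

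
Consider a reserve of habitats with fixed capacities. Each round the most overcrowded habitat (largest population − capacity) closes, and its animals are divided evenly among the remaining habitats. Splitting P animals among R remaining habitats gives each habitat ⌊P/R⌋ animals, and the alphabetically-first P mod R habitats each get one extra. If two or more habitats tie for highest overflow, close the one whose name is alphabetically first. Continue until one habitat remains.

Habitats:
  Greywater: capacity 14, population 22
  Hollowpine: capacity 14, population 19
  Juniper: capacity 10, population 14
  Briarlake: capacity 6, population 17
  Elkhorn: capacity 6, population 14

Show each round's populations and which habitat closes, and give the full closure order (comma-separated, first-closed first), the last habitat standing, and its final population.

Round 1: Briarlake=17 Elkhorn=14 Greywater=22 Hollowpine=19 Juniper=14 → close Briarlake (overflow 11)
  17÷4 = 4 each, +1 to first 1
Round 2: Elkhorn=19 Greywater=26 Hollowpine=23 Juniper=18 → close Elkhorn (overflow 13)
  19÷3 = 6 each, +1 to first 1
Round 3: Greywater=33 Hollowpine=29 Juniper=24 → close Greywater (overflow 19)
  33÷2 = 16 each, +1 to first 1
Round 4: Hollowpine=46 Juniper=40 → close Hollowpine (overflow 32)
  46÷1 = 46 each, +1 to first 0

Closure order: Briarlake, Elkhorn, Greywater, Hollowpine
Last habitat: Juniper with 86 animals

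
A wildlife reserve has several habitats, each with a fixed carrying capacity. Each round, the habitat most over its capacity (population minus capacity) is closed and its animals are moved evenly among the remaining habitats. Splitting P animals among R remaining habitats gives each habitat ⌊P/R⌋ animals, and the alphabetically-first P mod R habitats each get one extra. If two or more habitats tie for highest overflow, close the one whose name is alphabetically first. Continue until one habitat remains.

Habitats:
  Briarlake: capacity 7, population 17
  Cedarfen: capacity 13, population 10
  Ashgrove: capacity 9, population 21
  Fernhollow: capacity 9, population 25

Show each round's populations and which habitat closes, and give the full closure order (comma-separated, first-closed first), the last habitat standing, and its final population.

Round 1: Ashgrove=21 Briarlake=17 Cedarfen=10 Fernhollow=25 → close Fernhollow (overflow 16)
  25÷3 = 8 each, +1 to first 1
Round 2: Ashgrove=30 Briarlake=25 Cedarfen=18 → close Ashgrove (overflow 21)
  30÷2 = 15 each, +1 to first 0
Round 3: Briarlake=40 Cedarfen=33 → close Briarlake (overflow 33)
  40÷1 = 40 each, +1 to first 0

Closure order: Fernhollow, Ashgrove, Briarlake
Last habitat: Cedarfen with 73 animals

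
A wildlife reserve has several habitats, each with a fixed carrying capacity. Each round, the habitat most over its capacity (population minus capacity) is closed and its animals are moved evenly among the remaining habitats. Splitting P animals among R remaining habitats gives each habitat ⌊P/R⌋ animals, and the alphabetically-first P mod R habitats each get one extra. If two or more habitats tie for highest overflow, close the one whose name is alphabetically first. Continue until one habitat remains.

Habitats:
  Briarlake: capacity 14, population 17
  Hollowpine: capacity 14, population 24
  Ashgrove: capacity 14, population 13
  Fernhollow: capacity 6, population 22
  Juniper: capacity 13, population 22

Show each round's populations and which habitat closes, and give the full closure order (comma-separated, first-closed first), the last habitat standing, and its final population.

Closure order: Fernhollow, Hollowpine, Juniper, Briarlake
Last habitat: Ashgrove with 98 animals

Round 1: Ashgrove=13 Briarlake=17 Fernhollow=22 Hollowpine=24 Juniper=22 → close Fernhollow (overflow 16)
  22÷4 = 5 each, +1 to first 2
Round 2: Ashgrove=19 Briarlake=23 Hollowpine=29 Juniper=27 → close Hollowpine (overflow 15)
  29÷3 = 9 each, +1 to first 2
Round 3: Ashgrove=29 Briarlake=33 Juniper=36 → close Juniper (overflow 23)
  36÷2 = 18 each, +1 to first 0
Round 4: Ashgrove=47 Briarlake=51 → close Briarlake (overflow 37)
  51÷1 = 51 each, +1 to first 0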